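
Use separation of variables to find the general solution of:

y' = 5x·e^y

Separating variables and integrating:
-e^(-y) = 5x²/2 + C

General solution: y = -ln(C - 5x²/2)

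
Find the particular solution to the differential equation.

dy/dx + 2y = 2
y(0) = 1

General solution: y = 1 + Ce^(-2x)
Applying y(0) = 1: C = 1 - 1 = 0
Particular solution: y = 1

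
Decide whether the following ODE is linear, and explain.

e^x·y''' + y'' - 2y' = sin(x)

Linear (y and its derivatives appear to the first power only, no products of y terms)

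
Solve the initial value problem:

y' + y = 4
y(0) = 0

General solution: y = 4 + Ce^(-x)
Applying y(0) = 0: C = 0 - 4 = -4
Particular solution: y = 4 - 4e^(-x)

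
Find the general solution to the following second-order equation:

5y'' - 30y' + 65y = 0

Characteristic equation: 5r² - 30r + 65 = 0
Divide by 5: r² - 6r + 13 = 0
Roots: r = 3 ± 2i (complex conjugates)
General solution: y = e^(3x)(C₁cos(2x) + C₂sin(2x))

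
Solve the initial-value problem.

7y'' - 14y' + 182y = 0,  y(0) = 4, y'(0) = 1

General solution: y = e^x(C₁cos(5x) + C₂sin(5x))
Complex roots r = 1 ± 5i
Applying ICs: C₁ = 4, C₂ = -3/5
Particular solution: y = e^x(4cos(5x) - (3/5)sin(5x))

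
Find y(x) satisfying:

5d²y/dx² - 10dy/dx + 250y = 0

Characteristic equation: 5r² - 10r + 250 = 0
Divide by 5: r² - 2r + 50 = 0
Roots: r = 1 ± 7i (complex conjugates)
General solution: y = e^x(C₁cos(7x) + C₂sin(7x))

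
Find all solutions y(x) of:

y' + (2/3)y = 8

Using integrating factor method:

General solution: y = 12 + Ce^(-2x/3)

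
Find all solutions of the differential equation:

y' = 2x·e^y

Separating variables and integrating:
-e^(-y) = x² + C

General solution: y = -ln(C - x²)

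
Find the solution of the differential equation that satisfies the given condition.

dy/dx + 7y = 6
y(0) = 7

General solution: y = 6/7 + Ce^(-7x)
Applying y(0) = 7: C = 7 - 6/7 = 43/7
Particular solution: y = 6/7 + (43/7)e^(-7x)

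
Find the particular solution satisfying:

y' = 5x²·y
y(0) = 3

General solution: y = Ce^(5x³/3)
Applying IC y(0) = 3:
Particular solution: y = 3e^(5x³/3)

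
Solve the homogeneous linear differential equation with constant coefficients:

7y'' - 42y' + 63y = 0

Characteristic equation: 7r² - 42r + 63 = 0
Divide by 7: r² - 6r + 9 = 0
Factored: (r - 3)² = 0
Repeated root: r = 3
General solution: y = (C₁ + C₂x)e^(3x)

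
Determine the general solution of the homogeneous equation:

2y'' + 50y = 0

Characteristic equation: 2r² + 50 = 0
Divide by 2: r² + 25 = 0
Roots: r = ±5i (complex conjugates)
General solution: y = C₁cos(5x) + C₂sin(5x)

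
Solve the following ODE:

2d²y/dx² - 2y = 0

Characteristic equation: 2r² - 2 = 0
Divide by 2: r² - 1 = 0
Roots: r = 1, -1 (distinct real)
General solution: y = C₁e^x + C₂e^(-x)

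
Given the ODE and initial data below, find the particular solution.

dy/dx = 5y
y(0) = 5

General solution: y = Ce^(5x)
Applying IC y(0) = 5:
Particular solution: y = 5e^(5x)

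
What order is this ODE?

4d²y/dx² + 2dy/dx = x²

The order is 2 (highest derivative is of order 2).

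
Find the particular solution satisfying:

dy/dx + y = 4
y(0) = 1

General solution: y = 4 + Ce^(-x)
Applying y(0) = 1: C = 1 - 4 = -3
Particular solution: y = 4 - 3e^(-x)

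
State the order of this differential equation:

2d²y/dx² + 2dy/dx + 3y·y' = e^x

The order is 2 (highest derivative is of order 2).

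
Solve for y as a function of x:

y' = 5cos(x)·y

Separating variables and integrating:
ln|y| = 5sin(x) + C

General solution: y = Ce^(5sin(x))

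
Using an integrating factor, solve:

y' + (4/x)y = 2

Using integrating factor method:

General solution: y = (2/5)x + Cx^(-4)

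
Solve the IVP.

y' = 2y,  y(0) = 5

General solution: y = Ce^(2x)
Applying IC y(0) = 5:
Particular solution: y = 5e^(2x)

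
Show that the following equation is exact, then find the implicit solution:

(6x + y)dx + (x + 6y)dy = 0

Verify exactness: ∂M/∂y = ∂N/∂x ✓
Find F(x,y) such that ∂F/∂x = M, ∂F/∂y = N
Solution: 3x² + xy + 3y² = C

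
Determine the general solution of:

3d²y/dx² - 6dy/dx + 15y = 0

Characteristic equation: 3r² - 6r + 15 = 0
Divide by 3: r² - 2r + 5 = 0
Roots: r = 1 ± 2i (complex conjugates)
General solution: y = e^x(C₁cos(2x) + C₂sin(2x))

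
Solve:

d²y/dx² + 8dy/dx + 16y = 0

Characteristic equation: r² + 8r + 16 = 0
Factored: (r + 4)² = 0
Repeated root: r = -4
General solution: y = (C₁ + C₂x)e^(-4x)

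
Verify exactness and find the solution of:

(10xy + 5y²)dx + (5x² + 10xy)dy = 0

Verify exactness: ∂M/∂y = ∂N/∂x ✓
Find F(x,y) such that ∂F/∂x = M, ∂F/∂y = N
Solution: 5x²y + 5xy² = C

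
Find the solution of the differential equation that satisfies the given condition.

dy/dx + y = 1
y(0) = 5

General solution: y = 1 + Ce^(-x)
Applying y(0) = 5: C = 5 - 1 = 4
Particular solution: y = 1 + 4e^(-x)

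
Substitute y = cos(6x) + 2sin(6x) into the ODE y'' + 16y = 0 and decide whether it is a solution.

Verification:
y'' = -36cos(6x) - 72sin(6x)
y'' + 16y ≠ 0 (frequency mismatch: got 36 instead of 16)

No, it is not a solution.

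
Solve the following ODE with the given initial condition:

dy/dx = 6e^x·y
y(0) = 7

General solution: y = Ce^(6e^x)
Applying IC y(0) = 7:
Particular solution: y = 7e^(6(e^x - 1))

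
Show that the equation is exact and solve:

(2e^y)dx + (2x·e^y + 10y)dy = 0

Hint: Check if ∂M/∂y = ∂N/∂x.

Verify exactness: ∂M/∂y = ∂N/∂x ✓
Find F(x,y) such that ∂F/∂x = M, ∂F/∂y = N
Solution: 2x·e^y + 5y² = C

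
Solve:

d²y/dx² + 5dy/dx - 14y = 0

Characteristic equation: r² + 5r - 14 = 0
Roots: r = 2, -7 (distinct real)
General solution: y = C₁e^(2x) + C₂e^(-7x)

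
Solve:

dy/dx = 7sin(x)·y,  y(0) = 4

General solution: y = Ce^(-7cos(x))
Applying IC y(0) = 4:
Particular solution: y = 4e^(7(1-cos(x)))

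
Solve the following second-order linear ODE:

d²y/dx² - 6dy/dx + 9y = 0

Characteristic equation: r² - 6r + 9 = 0
Factored: (r - 3)² = 0
Repeated root: r = 3
General solution: y = (C₁ + C₂x)e^(3x)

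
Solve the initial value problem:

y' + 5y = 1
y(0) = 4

General solution: y = 1/5 + Ce^(-5x)
Applying y(0) = 4: C = 4 - 1/5 = 19/5
Particular solution: y = 1/5 + (19/5)e^(-5x)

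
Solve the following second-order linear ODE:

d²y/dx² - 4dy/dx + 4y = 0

Characteristic equation: r² - 4r + 4 = 0
Factored: (r - 2)² = 0
Repeated root: r = 2
General solution: y = (C₁ + C₂x)e^(2x)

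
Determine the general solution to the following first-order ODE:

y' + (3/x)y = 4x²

Using integrating factor method:

General solution: y = (2/3)x^3 + Cx^(-3)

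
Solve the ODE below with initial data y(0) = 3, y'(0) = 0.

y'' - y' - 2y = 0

General solution: y = C₁e^(2x) + C₂e^(-x)
Applying ICs: C₁ = 1, C₂ = 2
Particular solution: y = e^(2x) + 2e^(-x)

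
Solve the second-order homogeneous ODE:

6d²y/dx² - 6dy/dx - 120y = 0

Characteristic equation: 6r² - 6r - 120 = 0
Divide by 6: r² - r - 20 = 0
Roots: r = 5, -4 (distinct real)
General solution: y = C₁e^(5x) + C₂e^(-4x)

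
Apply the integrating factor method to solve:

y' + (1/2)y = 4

Using integrating factor method:

General solution: y = 8 + Ce^(-x/2)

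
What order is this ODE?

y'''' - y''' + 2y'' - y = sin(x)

The order is 4 (highest derivative is of order 4).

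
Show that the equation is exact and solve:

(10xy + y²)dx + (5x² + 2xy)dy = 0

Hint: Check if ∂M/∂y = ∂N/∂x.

Verify exactness: ∂M/∂y = ∂N/∂x ✓
Find F(x,y) such that ∂F/∂x = M, ∂F/∂y = N
Solution: 5x²y + xy² = C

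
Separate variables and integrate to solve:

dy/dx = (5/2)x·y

Separating variables and integrating:
ln|y| = 5x^2/4 + C

General solution: y = Ce^(5x^2/4)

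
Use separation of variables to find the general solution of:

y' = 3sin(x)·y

Separating variables and integrating:
ln|y| = -3cos(x) + C

General solution: y = Ce^(-3cos(x))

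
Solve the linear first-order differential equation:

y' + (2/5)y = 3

Using integrating factor method:

General solution: y = 15/2 + Ce^(-2x/5)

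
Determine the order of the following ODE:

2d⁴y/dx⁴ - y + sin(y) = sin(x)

The order is 4 (highest derivative is of order 4).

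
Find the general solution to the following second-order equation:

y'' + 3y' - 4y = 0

Characteristic equation: r² + 3r - 4 = 0
Roots: r = 1, -4 (distinct real)
General solution: y = C₁e^x + C₂e^(-4x)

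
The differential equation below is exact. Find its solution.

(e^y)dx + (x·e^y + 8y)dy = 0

Verify exactness: ∂M/∂y = ∂N/∂x ✓
Find F(x,y) such that ∂F/∂x = M, ∂F/∂y = N
Solution: x·e^y + 4y² = C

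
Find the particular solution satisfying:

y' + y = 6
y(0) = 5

General solution: y = 6 + Ce^(-x)
Applying y(0) = 5: C = 5 - 6 = -1
Particular solution: y = 6 - e^(-x)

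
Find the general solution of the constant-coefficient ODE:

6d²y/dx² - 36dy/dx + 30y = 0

Characteristic equation: 6r² - 36r + 30 = 0
Divide by 6: r² - 6r + 5 = 0
Roots: r = 1, 5 (distinct real)
General solution: y = C₁e^x + C₂e^(5x)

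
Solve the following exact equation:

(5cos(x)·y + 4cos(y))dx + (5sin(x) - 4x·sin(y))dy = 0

Verify exactness: ∂M/∂y = ∂N/∂x ✓
Find F(x,y) such that ∂F/∂x = M, ∂F/∂y = N
Solution: 5sin(x)·y + 4x·cos(y) = C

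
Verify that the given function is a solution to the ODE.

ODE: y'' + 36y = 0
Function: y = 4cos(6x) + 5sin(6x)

Verification:
y'' = -144cos(6x) - 180sin(6x)
y'' + 36y = 0 ✓

Yes, it is a solution.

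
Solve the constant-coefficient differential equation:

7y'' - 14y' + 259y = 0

Characteristic equation: 7r² - 14r + 259 = 0
Divide by 7: r² - 2r + 37 = 0
Roots: r = 1 ± 6i (complex conjugates)
General solution: y = e^x(C₁cos(6x) + C₂sin(6x))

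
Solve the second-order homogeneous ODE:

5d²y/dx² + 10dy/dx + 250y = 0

Characteristic equation: 5r² + 10r + 250 = 0
Divide by 5: r² + 2r + 50 = 0
Roots: r = -1 ± 7i (complex conjugates)
General solution: y = e^(-x)(C₁cos(7x) + C₂sin(7x))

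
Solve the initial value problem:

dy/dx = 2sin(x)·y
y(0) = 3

General solution: y = Ce^(-2cos(x))
Applying IC y(0) = 3:
Particular solution: y = 3e^(2(1-cos(x)))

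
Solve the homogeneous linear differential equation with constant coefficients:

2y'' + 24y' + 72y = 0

Characteristic equation: 2r² + 24r + 72 = 0
Divide by 2: r² + 12r + 36 = 0
Factored: (r + 6)² = 0
Repeated root: r = -6
General solution: y = (C₁ + C₂x)e^(-6x)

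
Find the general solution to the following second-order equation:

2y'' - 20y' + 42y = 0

Characteristic equation: 2r² - 20r + 42 = 0
Divide by 2: r² - 10r + 21 = 0
Roots: r = 7, 3 (distinct real)
General solution: y = C₁e^(7x) + C₂e^(3x)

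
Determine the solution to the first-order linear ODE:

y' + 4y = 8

Using integrating factor method:

General solution: y = 2 + Ce^(-4x)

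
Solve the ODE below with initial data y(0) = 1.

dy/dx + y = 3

General solution: y = 3 + Ce^(-x)
Applying y(0) = 1: C = 1 - 3 = -2
Particular solution: y = 3 - 2e^(-x)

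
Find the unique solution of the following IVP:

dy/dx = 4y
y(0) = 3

General solution: y = Ce^(4x)
Applying IC y(0) = 3:
Particular solution: y = 3e^(4x)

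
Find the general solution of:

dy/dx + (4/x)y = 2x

Using integrating factor method:

General solution: y = (1/3)x^2 + Cx^(-4)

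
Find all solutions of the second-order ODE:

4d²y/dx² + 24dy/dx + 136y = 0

Characteristic equation: 4r² + 24r + 136 = 0
Divide by 4: r² + 6r + 34 = 0
Roots: r = -3 ± 5i (complex conjugates)
General solution: y = e^(-3x)(C₁cos(5x) + C₂sin(5x))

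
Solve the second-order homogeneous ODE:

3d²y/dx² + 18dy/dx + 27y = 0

Characteristic equation: 3r² + 18r + 27 = 0
Divide by 3: r² + 6r + 9 = 0
Factored: (r + 3)² = 0
Repeated root: r = -3
General solution: y = (C₁ + C₂x)e^(-3x)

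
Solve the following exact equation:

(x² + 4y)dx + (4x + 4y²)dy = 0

Verify exactness: ∂M/∂y = ∂N/∂x ✓
Find F(x,y) such that ∂F/∂x = M, ∂F/∂y = N
Solution: x³/3 + 4xy + 4y³/3 = C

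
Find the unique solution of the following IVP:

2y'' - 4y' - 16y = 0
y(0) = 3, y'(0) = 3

General solution: y = C₁e^(4x) + C₂e^(-2x)
Applying ICs: C₁ = 3/2, C₂ = 3/2
Particular solution: y = (3/2)e^(4x) + (3/2)e^(-2x)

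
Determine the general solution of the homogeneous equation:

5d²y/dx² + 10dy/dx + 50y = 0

Characteristic equation: 5r² + 10r + 50 = 0
Divide by 5: r² + 2r + 10 = 0
Roots: r = -1 ± 3i (complex conjugates)
General solution: y = e^(-x)(C₁cos(3x) + C₂sin(3x))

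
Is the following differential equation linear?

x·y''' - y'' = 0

Yes. Linear (y and its derivatives appear to the first power only, no products of y terms)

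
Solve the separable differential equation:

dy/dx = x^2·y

Separating variables and integrating:
ln|y| = x^3/3 + C

General solution: y = Ce^(x^3/3)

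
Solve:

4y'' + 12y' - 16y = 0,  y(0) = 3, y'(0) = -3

General solution: y = C₁e^x + C₂e^(-4x)
Applying ICs: C₁ = 9/5, C₂ = 6/5
Particular solution: y = (9/5)e^x + (6/5)e^(-4x)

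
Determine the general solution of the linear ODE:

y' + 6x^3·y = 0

Using integrating factor method:

General solution: y = Ce^(-3x^4/2)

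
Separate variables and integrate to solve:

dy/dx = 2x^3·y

Separating variables and integrating:
ln|y| = x^4/2 + C

General solution: y = Ce^(x^4/2)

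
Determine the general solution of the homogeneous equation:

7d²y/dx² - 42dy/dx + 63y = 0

Characteristic equation: 7r² - 42r + 63 = 0
Divide by 7: r² - 6r + 9 = 0
Factored: (r - 3)² = 0
Repeated root: r = 3
General solution: y = (C₁ + C₂x)e^(3x)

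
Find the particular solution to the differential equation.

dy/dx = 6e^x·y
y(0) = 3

General solution: y = Ce^(6e^x)
Applying IC y(0) = 3:
Particular solution: y = 3e^(6(e^x - 1))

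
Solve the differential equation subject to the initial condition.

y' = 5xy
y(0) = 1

General solution: y = Ce^(5x²/2)
Applying IC y(0) = 1:
Particular solution: y = e^(5x²/2)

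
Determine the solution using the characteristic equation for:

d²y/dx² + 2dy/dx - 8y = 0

Characteristic equation: r² + 2r - 8 = 0
Roots: r = 2, -4 (distinct real)
General solution: y = C₁e^(2x) + C₂e^(-4x)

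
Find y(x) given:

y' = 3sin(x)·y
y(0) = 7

General solution: y = Ce^(-3cos(x))
Applying IC y(0) = 7:
Particular solution: y = 7e^(3(1-cos(x)))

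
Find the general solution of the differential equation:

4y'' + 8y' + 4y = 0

Characteristic equation: 4r² + 8r + 4 = 0
Divide by 4: r² + 2r + 1 = 0
Factored: (r + 1)² = 0
Repeated root: r = -1
General solution: y = (C₁ + C₂x)e^(-x)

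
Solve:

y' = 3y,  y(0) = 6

General solution: y = Ce^(3x)
Applying IC y(0) = 6:
Particular solution: y = 6e^(3x)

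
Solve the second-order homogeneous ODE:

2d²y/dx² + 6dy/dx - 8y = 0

Characteristic equation: 2r² + 6r - 8 = 0
Divide by 2: r² + 3r - 4 = 0
Roots: r = 1, -4 (distinct real)
General solution: y = C₁e^x + C₂e^(-4x)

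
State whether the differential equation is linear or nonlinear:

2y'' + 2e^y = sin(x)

Nonlinear (e^y is nonlinear in y)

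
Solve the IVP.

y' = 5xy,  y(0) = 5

General solution: y = Ce^(5x²/2)
Applying IC y(0) = 5:
Particular solution: y = 5e^(5x²/2)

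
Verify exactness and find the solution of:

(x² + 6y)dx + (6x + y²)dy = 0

Verify exactness: ∂M/∂y = ∂N/∂x ✓
Find F(x,y) such that ∂F/∂x = M, ∂F/∂y = N
Solution: x³/3 + 6xy + y³/3 = C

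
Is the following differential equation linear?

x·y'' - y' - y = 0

Yes. Linear (y and its derivatives appear to the first power only, no products of y terms)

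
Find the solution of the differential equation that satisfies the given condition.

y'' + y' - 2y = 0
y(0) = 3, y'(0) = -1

General solution: y = C₁e^x + C₂e^(-2x)
Applying ICs: C₁ = 5/3, C₂ = 4/3
Particular solution: y = (5/3)e^x + (4/3)e^(-2x)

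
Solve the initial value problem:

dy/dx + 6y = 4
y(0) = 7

General solution: y = 2/3 + Ce^(-6x)
Applying y(0) = 7: C = 7 - 2/3 = 19/3
Particular solution: y = 2/3 + (19/3)e^(-6x)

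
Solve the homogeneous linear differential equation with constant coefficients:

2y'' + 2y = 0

Characteristic equation: 2r² + 2 = 0
Divide by 2: r² + 1 = 0
Roots: r = ±i (complex conjugates)
General solution: y = C₁cos(x) + C₂sin(x)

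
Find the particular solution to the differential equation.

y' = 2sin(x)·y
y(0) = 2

General solution: y = Ce^(-2cos(x))
Applying IC y(0) = 2:
Particular solution: y = 2e^(2(1-cos(x)))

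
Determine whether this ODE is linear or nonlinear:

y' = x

Linear (y and its derivatives appear to the first power only, no products of y terms)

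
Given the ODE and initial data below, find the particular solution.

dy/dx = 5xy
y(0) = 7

General solution: y = Ce^(5x²/2)
Applying IC y(0) = 7:
Particular solution: y = 7e^(5x²/2)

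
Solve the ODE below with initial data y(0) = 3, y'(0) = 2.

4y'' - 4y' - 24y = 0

General solution: y = C₁e^(3x) + C₂e^(-2x)
Applying ICs: C₁ = 8/5, C₂ = 7/5
Particular solution: y = (8/5)e^(3x) + (7/5)e^(-2x)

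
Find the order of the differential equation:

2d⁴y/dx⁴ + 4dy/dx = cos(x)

The order is 4 (highest derivative is of order 4).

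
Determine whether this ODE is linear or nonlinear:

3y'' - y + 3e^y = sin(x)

Nonlinear (e^y is nonlinear in y)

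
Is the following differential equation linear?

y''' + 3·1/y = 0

No. Nonlinear (1/y term)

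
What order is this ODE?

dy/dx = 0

The order is 1 (highest derivative is of order 1).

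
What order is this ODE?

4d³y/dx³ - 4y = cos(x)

The order is 3 (highest derivative is of order 3).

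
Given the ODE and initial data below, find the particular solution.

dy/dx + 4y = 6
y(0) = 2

General solution: y = 3/2 + Ce^(-4x)
Applying y(0) = 2: C = 2 - 3/2 = 1/2
Particular solution: y = 3/2 + (1/2)e^(-4x)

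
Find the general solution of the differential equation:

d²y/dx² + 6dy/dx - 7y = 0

Characteristic equation: r² + 6r - 7 = 0
Roots: r = 1, -7 (distinct real)
General solution: y = C₁e^x + C₂e^(-7x)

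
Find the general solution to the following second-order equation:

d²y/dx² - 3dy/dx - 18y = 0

Characteristic equation: r² - 3r - 18 = 0
Roots: r = 6, -3 (distinct real)
General solution: y = C₁e^(6x) + C₂e^(-3x)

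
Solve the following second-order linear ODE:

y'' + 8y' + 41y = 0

Characteristic equation: r² + 8r + 41 = 0
Roots: r = -4 ± 5i (complex conjugates)
General solution: y = e^(-4x)(C₁cos(5x) + C₂sin(5x))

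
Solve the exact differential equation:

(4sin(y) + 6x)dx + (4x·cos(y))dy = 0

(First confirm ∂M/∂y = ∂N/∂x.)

Verify exactness: ∂M/∂y = ∂N/∂x ✓
Find F(x,y) such that ∂F/∂x = M, ∂F/∂y = N
Solution: 4x·sin(y) + 3x² = C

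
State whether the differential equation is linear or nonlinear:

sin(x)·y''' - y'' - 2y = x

Linear (y and its derivatives appear to the first power only, no products of y terms)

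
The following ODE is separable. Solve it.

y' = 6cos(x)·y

Separating variables and integrating:
ln|y| = 6sin(x) + C

General solution: y = Ce^(6sin(x))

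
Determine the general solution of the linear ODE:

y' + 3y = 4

Using integrating factor method:

General solution: y = 4/3 + Ce^(-3x)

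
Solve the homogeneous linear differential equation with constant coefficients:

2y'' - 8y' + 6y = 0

Characteristic equation: 2r² - 8r + 6 = 0
Divide by 2: r² - 4r + 3 = 0
Roots: r = 3, 1 (distinct real)
General solution: y = C₁e^(3x) + C₂e^x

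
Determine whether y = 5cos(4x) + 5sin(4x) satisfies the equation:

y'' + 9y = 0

Verification:
y'' = -80cos(4x) - 80sin(4x)
y'' + 9y ≠ 0 (frequency mismatch: got 16 instead of 9)

No, it is not a solution.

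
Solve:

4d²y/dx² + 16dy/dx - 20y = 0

Characteristic equation: 4r² + 16r - 20 = 0
Divide by 4: r² + 4r - 5 = 0
Roots: r = 1, -5 (distinct real)
General solution: y = C₁e^x + C₂e^(-5x)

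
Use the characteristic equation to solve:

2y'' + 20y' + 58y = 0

Characteristic equation: 2r² + 20r + 58 = 0
Divide by 2: r² + 10r + 29 = 0
Roots: r = -5 ± 2i (complex conjugates)
General solution: y = e^(-5x)(C₁cos(2x) + C₂sin(2x))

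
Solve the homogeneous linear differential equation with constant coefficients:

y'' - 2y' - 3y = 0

Characteristic equation: r² - 2r - 3 = 0
Roots: r = 3, -1 (distinct real)
General solution: y = C₁e^(3x) + C₂e^(-x)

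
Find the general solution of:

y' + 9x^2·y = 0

Using integrating factor method:

General solution: y = Ce^(-3x^3)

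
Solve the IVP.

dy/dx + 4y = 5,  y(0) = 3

General solution: y = 5/4 + Ce^(-4x)
Applying y(0) = 3: C = 3 - 5/4 = 7/4
Particular solution: y = 5/4 + (7/4)e^(-4x)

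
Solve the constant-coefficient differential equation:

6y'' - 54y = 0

Characteristic equation: 6r² - 54 = 0
Divide by 6: r² - 9 = 0
Roots: r = 3, -3 (distinct real)
General solution: y = C₁e^(3x) + C₂e^(-3x)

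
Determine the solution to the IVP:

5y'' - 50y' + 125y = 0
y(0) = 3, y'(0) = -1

General solution: y = (C₁ + C₂x)e^(5x)
Repeated root r = 5
Applying ICs: C₁ = 3, C₂ = -16
Particular solution: y = (3 - 16x)e^(5x)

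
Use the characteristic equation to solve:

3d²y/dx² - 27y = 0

Characteristic equation: 3r² - 27 = 0
Divide by 3: r² - 9 = 0
Roots: r = 3, -3 (distinct real)
General solution: y = C₁e^(3x) + C₂e^(-3x)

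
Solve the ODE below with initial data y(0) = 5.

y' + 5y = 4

General solution: y = 4/5 + Ce^(-5x)
Applying y(0) = 5: C = 5 - 4/5 = 21/5
Particular solution: y = 4/5 + (21/5)e^(-5x)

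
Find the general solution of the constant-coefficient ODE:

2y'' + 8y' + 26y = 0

Characteristic equation: 2r² + 8r + 26 = 0
Divide by 2: r² + 4r + 13 = 0
Roots: r = -2 ± 3i (complex conjugates)
General solution: y = e^(-2x)(C₁cos(3x) + C₂sin(3x))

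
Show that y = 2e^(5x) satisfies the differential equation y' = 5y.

Verification:
y = 2e^(5x)
y' = 10e^(5x)
5y = 10e^(5x)
y' = 5y ✓

Yes, it is a solution.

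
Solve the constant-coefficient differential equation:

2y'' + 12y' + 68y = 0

Characteristic equation: 2r² + 12r + 68 = 0
Divide by 2: r² + 6r + 34 = 0
Roots: r = -3 ± 5i (complex conjugates)
General solution: y = e^(-3x)(C₁cos(5x) + C₂sin(5x))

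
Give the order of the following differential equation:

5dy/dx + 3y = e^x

The order is 1 (highest derivative is of order 1).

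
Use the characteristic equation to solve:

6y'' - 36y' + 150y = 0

Characteristic equation: 6r² - 36r + 150 = 0
Divide by 6: r² - 6r + 25 = 0
Roots: r = 3 ± 4i (complex conjugates)
General solution: y = e^(3x)(C₁cos(4x) + C₂sin(4x))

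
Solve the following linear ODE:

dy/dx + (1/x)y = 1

Using integrating factor method:

General solution: y = (1/2)x + C/x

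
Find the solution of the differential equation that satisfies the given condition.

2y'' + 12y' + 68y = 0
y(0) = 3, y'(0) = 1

General solution: y = e^(-3x)(C₁cos(5x) + C₂sin(5x))
Complex roots r = -3 ± 5i
Applying ICs: C₁ = 3, C₂ = 2
Particular solution: y = e^(-3x)(3cos(5x) + 2sin(5x))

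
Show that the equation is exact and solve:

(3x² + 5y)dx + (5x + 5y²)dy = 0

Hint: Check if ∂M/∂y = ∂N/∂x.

Verify exactness: ∂M/∂y = ∂N/∂x ✓
Find F(x,y) such that ∂F/∂x = M, ∂F/∂y = N
Solution: x³ + 5xy + 5y³/3 = C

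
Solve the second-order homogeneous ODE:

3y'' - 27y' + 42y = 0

Characteristic equation: 3r² - 27r + 42 = 0
Divide by 3: r² - 9r + 14 = 0
Roots: r = 2, 7 (distinct real)
General solution: y = C₁e^(2x) + C₂e^(7x)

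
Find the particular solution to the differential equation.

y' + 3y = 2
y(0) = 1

General solution: y = 2/3 + Ce^(-3x)
Applying y(0) = 1: C = 1 - 2/3 = 1/3
Particular solution: y = 2/3 + (1/3)e^(-3x)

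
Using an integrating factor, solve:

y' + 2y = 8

Using integrating factor method:

General solution: y = 4 + Ce^(-2x)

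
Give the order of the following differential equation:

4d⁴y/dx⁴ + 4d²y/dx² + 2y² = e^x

The order is 4 (highest derivative is of order 4).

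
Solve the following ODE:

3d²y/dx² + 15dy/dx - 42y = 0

Characteristic equation: 3r² + 15r - 42 = 0
Divide by 3: r² + 5r - 14 = 0
Roots: r = 2, -7 (distinct real)
General solution: y = C₁e^(2x) + C₂e^(-7x)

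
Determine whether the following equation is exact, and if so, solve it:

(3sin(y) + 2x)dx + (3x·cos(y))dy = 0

Verify exactness: ∂M/∂y = ∂N/∂x ✓
Find F(x,y) such that ∂F/∂x = M, ∂F/∂y = N
Solution: 3x·sin(y) + x² = C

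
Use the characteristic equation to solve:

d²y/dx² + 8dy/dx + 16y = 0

Characteristic equation: r² + 8r + 16 = 0
Factored: (r + 4)² = 0
Repeated root: r = -4
General solution: y = (C₁ + C₂x)e^(-4x)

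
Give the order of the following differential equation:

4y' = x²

The order is 1 (highest derivative is of order 1).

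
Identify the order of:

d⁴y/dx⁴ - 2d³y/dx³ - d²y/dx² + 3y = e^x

The order is 4 (highest derivative is of order 4).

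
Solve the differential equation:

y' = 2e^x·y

Separating variables and integrating:
ln|y| = 2e^x + C

General solution: y = Ce^(2e^x)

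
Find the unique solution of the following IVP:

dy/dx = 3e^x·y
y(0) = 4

General solution: y = Ce^(3e^x)
Applying IC y(0) = 4:
Particular solution: y = 4e^(3(e^x - 1))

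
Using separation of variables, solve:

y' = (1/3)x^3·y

Separating variables and integrating:
ln|y| = x^4/12 + C

General solution: y = Ce^(x^4/12)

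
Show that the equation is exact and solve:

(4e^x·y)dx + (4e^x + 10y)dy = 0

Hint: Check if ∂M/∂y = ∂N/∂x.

Verify exactness: ∂M/∂y = ∂N/∂x ✓
Find F(x,y) such that ∂F/∂x = M, ∂F/∂y = N
Solution: 4e^x·y + 5y² = C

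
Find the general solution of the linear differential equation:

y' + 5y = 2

Using integrating factor method:

General solution: y = 2/5 + Ce^(-5x)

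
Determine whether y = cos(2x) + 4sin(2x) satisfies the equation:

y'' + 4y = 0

Verification:
y'' = -4cos(2x) - 16sin(2x)
y'' + 4y = 0 ✓

Yes, it is a solution.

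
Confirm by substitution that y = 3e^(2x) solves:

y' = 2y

Verification:
y = 3e^(2x)
y' = 6e^(2x)
2y = 6e^(2x)
y' = 2y ✓

Yes, it is a solution.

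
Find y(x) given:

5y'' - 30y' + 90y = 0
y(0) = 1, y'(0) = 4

General solution: y = e^(3x)(C₁cos(3x) + C₂sin(3x))
Complex roots r = 3 ± 3i
Applying ICs: C₁ = 1, C₂ = 1/3
Particular solution: y = e^(3x)(cos(3x) + (1/3)sin(3x))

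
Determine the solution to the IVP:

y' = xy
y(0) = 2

General solution: y = Ce^(x²/2)
Applying IC y(0) = 2:
Particular solution: y = 2e^(x²/2)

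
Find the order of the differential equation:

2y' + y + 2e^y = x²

The order is 1 (highest derivative is of order 1).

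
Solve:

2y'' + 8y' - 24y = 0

Characteristic equation: 2r² + 8r - 24 = 0
Divide by 2: r² + 4r - 12 = 0
Roots: r = 2, -6 (distinct real)
General solution: y = C₁e^(2x) + C₂e^(-6x)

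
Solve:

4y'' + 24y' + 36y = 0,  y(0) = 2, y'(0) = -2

General solution: y = (C₁ + C₂x)e^(-3x)
Repeated root r = -3
Applying ICs: C₁ = 2, C₂ = 4
Particular solution: y = (2 + 4x)e^(-3x)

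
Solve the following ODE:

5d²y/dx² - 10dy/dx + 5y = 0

Characteristic equation: 5r² - 10r + 5 = 0
Divide by 5: r² - 2r + 1 = 0
Factored: (r - 1)² = 0
Repeated root: r = 1
General solution: y = (C₁ + C₂x)e^x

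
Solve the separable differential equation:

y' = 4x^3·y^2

Separating variables and integrating:
-1/y = x^4 + C

General solution: y^-1 = -x^4 + C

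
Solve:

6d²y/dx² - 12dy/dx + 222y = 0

Characteristic equation: 6r² - 12r + 222 = 0
Divide by 6: r² - 2r + 37 = 0
Roots: r = 1 ± 6i (complex conjugates)
General solution: y = e^x(C₁cos(6x) + C₂sin(6x))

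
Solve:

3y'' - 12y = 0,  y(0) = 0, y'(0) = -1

General solution: y = C₁e^(2x) + C₂e^(-2x)
Applying ICs: C₁ = -1/4, C₂ = 1/4
Particular solution: y = -(1/4)e^(2x) + (1/4)e^(-2x)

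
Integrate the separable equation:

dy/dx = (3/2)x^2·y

Separating variables and integrating:
ln|y| = x^3/2 + C

General solution: y = Ce^(x^3/2)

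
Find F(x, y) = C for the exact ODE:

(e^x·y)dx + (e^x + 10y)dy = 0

Verify exactness: ∂M/∂y = ∂N/∂x ✓
Find F(x,y) such that ∂F/∂x = M, ∂F/∂y = N
Solution: e^x·y + 5y² = C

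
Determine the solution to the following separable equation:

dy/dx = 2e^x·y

Separating variables and integrating:
ln|y| = 2e^x + C

General solution: y = Ce^(2e^x)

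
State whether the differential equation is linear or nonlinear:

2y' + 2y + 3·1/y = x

Nonlinear (1/y term)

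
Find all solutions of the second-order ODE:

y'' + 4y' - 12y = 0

Characteristic equation: r² + 4r - 12 = 0
Roots: r = 2, -6 (distinct real)
General solution: y = C₁e^(2x) + C₂e^(-6x)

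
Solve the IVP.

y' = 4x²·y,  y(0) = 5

General solution: y = Ce^(4x³/3)
Applying IC y(0) = 5:
Particular solution: y = 5e^(4x³/3)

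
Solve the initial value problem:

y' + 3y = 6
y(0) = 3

General solution: y = 2 + Ce^(-3x)
Applying y(0) = 3: C = 3 - 2 = 1
Particular solution: y = 2 + e^(-3x)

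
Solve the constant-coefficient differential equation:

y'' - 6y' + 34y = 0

Characteristic equation: r² - 6r + 34 = 0
Roots: r = 3 ± 5i (complex conjugates)
General solution: y = e^(3x)(C₁cos(5x) + C₂sin(5x))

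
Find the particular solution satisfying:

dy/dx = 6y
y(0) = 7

General solution: y = Ce^(6x)
Applying IC y(0) = 7:
Particular solution: y = 7e^(6x)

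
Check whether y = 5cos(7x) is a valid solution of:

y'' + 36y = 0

Verification:
y'' = -245cos(7x)
y'' + 36y ≠ 0 (frequency mismatch: got 49 instead of 36)

No, it is not a solution.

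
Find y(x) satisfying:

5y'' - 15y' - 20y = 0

Characteristic equation: 5r² - 15r - 20 = 0
Divide by 5: r² - 3r - 4 = 0
Roots: r = 4, -1 (distinct real)
General solution: y = C₁e^(4x) + C₂e^(-x)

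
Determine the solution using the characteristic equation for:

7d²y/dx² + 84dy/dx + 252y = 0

Characteristic equation: 7r² + 84r + 252 = 0
Divide by 7: r² + 12r + 36 = 0
Factored: (r + 6)² = 0
Repeated root: r = -6
General solution: y = (C₁ + C₂x)e^(-6x)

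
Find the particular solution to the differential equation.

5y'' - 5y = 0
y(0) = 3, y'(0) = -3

General solution: y = C₁e^x + C₂e^(-x)
Applying ICs: C₁ = 0, C₂ = 3
Particular solution: y = 3e^(-x)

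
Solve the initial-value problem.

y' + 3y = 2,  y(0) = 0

General solution: y = 2/3 + Ce^(-3x)
Applying y(0) = 0: C = 0 - 2/3 = -2/3
Particular solution: y = 2/3 - (2/3)e^(-3x)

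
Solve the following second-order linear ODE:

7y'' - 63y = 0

Characteristic equation: 7r² - 63 = 0
Divide by 7: r² - 9 = 0
Roots: r = 3, -3 (distinct real)
General solution: y = C₁e^(3x) + C₂e^(-3x)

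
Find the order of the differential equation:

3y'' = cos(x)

The order is 2 (highest derivative is of order 2).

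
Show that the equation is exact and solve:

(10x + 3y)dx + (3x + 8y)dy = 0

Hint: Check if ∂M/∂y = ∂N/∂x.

Verify exactness: ∂M/∂y = ∂N/∂x ✓
Find F(x,y) such that ∂F/∂x = M, ∂F/∂y = N
Solution: 5x² + 3xy + 4y² = C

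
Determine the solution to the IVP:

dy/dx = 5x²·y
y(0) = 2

General solution: y = Ce^(5x³/3)
Applying IC y(0) = 2:
Particular solution: y = 2e^(5x³/3)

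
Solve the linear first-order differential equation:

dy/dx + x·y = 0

Using integrating factor method:

General solution: y = Ce^(-x^2/2)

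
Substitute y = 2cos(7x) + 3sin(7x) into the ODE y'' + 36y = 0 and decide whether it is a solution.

Verification:
y'' = -98cos(7x) - 147sin(7x)
y'' + 36y ≠ 0 (frequency mismatch: got 49 instead of 36)

No, it is not a solution.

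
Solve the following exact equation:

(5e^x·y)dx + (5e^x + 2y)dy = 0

Verify exactness: ∂M/∂y = ∂N/∂x ✓
Find F(x,y) such that ∂F/∂x = M, ∂F/∂y = N
Solution: 5e^x·y + y² = C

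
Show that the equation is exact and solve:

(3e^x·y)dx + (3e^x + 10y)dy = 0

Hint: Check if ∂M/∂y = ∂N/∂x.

Verify exactness: ∂M/∂y = ∂N/∂x ✓
Find F(x,y) such that ∂F/∂x = M, ∂F/∂y = N
Solution: 3e^x·y + 5y² = C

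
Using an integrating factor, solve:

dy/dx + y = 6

Using integrating factor method:

General solution: y = 6 + Ce^(-x)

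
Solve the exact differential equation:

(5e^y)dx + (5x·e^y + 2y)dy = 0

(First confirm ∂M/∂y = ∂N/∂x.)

Verify exactness: ∂M/∂y = ∂N/∂x ✓
Find F(x,y) such that ∂F/∂x = M, ∂F/∂y = N
Solution: 5x·e^y + y² = C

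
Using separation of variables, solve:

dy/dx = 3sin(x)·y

Separating variables and integrating:
ln|y| = -3cos(x) + C

General solution: y = Ce^(-3cos(x))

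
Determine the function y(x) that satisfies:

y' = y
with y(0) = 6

General solution: y = Ce^x
Applying IC y(0) = 6:
Particular solution: y = 6e^x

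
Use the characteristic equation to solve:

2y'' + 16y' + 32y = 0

Characteristic equation: 2r² + 16r + 32 = 0
Divide by 2: r² + 8r + 16 = 0
Factored: (r + 4)² = 0
Repeated root: r = -4
General solution: y = (C₁ + C₂x)e^(-4x)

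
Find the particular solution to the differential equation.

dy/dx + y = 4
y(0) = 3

General solution: y = 4 + Ce^(-x)
Applying y(0) = 3: C = 3 - 4 = -1
Particular solution: y = 4 - e^(-x)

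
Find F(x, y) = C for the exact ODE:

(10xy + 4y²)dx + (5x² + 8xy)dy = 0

Verify exactness: ∂M/∂y = ∂N/∂x ✓
Find F(x,y) such that ∂F/∂x = M, ∂F/∂y = N
Solution: 5x²y + 4xy² = C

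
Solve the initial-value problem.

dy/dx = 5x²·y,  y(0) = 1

General solution: y = Ce^(5x³/3)
Applying IC y(0) = 1:
Particular solution: y = e^(5x³/3)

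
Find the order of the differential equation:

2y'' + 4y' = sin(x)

The order is 2 (highest derivative is of order 2).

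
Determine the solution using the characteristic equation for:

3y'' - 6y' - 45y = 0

Characteristic equation: 3r² - 6r - 45 = 0
Divide by 3: r² - 2r - 15 = 0
Roots: r = 5, -3 (distinct real)
General solution: y = C₁e^(5x) + C₂e^(-3x)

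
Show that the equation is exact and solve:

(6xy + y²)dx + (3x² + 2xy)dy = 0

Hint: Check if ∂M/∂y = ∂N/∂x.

Verify exactness: ∂M/∂y = ∂N/∂x ✓
Find F(x,y) such that ∂F/∂x = M, ∂F/∂y = N
Solution: 3x²y + xy² = C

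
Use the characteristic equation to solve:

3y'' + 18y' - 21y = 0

Characteristic equation: 3r² + 18r - 21 = 0
Divide by 3: r² + 6r - 7 = 0
Roots: r = 1, -7 (distinct real)
General solution: y = C₁e^x + C₂e^(-7x)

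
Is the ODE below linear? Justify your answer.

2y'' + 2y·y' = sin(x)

No. Nonlinear (product y·y')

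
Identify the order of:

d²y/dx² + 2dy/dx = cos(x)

The order is 2 (highest derivative is of order 2).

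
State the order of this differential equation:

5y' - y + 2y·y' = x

The order is 1 (highest derivative is of order 1).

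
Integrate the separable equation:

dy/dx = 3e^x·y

Separating variables and integrating:
ln|y| = 3e^x + C

General solution: y = Ce^(3e^x)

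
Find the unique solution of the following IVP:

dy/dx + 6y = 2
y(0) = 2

General solution: y = 1/3 + Ce^(-6x)
Applying y(0) = 2: C = 2 - 1/3 = 5/3
Particular solution: y = 1/3 + (5/3)e^(-6x)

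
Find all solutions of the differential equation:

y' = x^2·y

Separating variables and integrating:
ln|y| = x^3/3 + C

General solution: y = Ce^(x^3/3)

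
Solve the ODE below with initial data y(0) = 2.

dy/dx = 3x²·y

General solution: y = Ce^(x³)
Applying IC y(0) = 2:
Particular solution: y = 2e^(x³)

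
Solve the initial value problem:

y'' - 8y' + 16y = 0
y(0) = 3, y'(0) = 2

General solution: y = (C₁ + C₂x)e^(4x)
Repeated root r = 4
Applying ICs: C₁ = 3, C₂ = -10
Particular solution: y = (3 - 10x)e^(4x)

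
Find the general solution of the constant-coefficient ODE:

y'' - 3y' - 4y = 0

Characteristic equation: r² - 3r - 4 = 0
Roots: r = 4, -1 (distinct real)
General solution: y = C₁e^(4x) + C₂e^(-x)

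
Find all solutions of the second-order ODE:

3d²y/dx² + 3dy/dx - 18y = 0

Characteristic equation: 3r² + 3r - 18 = 0
Divide by 3: r² + r - 6 = 0
Roots: r = 2, -3 (distinct real)
General solution: y = C₁e^(2x) + C₂e^(-3x)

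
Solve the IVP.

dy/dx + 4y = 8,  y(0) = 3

General solution: y = 2 + Ce^(-4x)
Applying y(0) = 3: C = 3 - 2 = 1
Particular solution: y = 2 + e^(-4x)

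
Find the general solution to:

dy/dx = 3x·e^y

Separating variables and integrating:
-e^(-y) = 3x²/2 + C

General solution: y = -ln(C - 3x²/2)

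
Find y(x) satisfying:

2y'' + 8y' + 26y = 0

Characteristic equation: 2r² + 8r + 26 = 0
Divide by 2: r² + 4r + 13 = 0
Roots: r = -2 ± 3i (complex conjugates)
General solution: y = e^(-2x)(C₁cos(3x) + C₂sin(3x))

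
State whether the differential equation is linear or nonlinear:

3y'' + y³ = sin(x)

Nonlinear (y³ term)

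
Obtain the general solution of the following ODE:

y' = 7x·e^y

Separating variables and integrating:
-e^(-y) = 7x²/2 + C

General solution: y = -ln(C - 7x²/2)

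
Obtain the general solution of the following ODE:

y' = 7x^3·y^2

Separating variables and integrating:
-1/y = 7x^4/4 + C

General solution: y^-1 = (-7/4)x^4 + C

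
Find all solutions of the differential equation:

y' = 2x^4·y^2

Separating variables and integrating:
-1/y = 2x^5/5 + C

General solution: y^-1 = (-2/5)x^5 + C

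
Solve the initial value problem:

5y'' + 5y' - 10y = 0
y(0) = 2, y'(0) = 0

General solution: y = C₁e^x + C₂e^(-2x)
Applying ICs: C₁ = 4/3, C₂ = 2/3
Particular solution: y = (4/3)e^x + (2/3)e^(-2x)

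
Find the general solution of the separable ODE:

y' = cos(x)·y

Separating variables and integrating:
ln|y| = sin(x) + C

General solution: y = Ce^(sin(x))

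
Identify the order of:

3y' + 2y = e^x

The order is 1 (highest derivative is of order 1).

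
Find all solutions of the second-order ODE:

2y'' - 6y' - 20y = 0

Characteristic equation: 2r² - 6r - 20 = 0
Divide by 2: r² - 3r - 10 = 0
Roots: r = 5, -2 (distinct real)
General solution: y = C₁e^(5x) + C₂e^(-2x)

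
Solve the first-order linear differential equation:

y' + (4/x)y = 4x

Using integrating factor method:

General solution: y = (2/3)x^2 + Cx^(-4)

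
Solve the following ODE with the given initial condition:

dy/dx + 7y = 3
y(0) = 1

General solution: y = 3/7 + Ce^(-7x)
Applying y(0) = 1: C = 1 - 3/7 = 4/7
Particular solution: y = 3/7 + (4/7)e^(-7x)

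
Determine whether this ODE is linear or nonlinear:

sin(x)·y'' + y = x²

Linear (y and its derivatives appear to the first power only, no products of y terms)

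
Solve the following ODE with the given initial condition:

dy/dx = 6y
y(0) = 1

General solution: y = Ce^(6x)
Applying IC y(0) = 1:
Particular solution: y = e^(6x)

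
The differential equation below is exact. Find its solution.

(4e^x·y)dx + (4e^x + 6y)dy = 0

Verify exactness: ∂M/∂y = ∂N/∂x ✓
Find F(x,y) such that ∂F/∂x = M, ∂F/∂y = N
Solution: 4e^x·y + 3y² = C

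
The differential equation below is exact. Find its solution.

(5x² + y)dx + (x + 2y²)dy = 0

Verify exactness: ∂M/∂y = ∂N/∂x ✓
Find F(x,y) such that ∂F/∂x = M, ∂F/∂y = N
Solution: 5x³/3 + xy + 2y³/3 = C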